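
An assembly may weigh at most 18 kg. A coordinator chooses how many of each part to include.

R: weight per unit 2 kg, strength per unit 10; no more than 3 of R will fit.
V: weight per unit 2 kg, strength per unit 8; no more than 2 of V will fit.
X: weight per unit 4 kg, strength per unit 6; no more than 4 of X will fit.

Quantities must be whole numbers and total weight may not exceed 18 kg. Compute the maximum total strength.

3×R, 2×V, and 2×X: weight 18 ≤ 18, strength 3·10 + 2·8 + 2·6 = 58.
3×R, 2×V, and 1×X: weight 14 ≤ 18, strength 3·10 + 2·8 + 1·6 = 52.
Best is 58.

58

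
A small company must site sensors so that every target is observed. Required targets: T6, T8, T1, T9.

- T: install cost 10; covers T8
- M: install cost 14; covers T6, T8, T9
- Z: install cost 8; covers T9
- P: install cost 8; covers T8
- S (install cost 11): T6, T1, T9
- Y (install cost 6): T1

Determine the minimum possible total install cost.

Choose P and S: together they cover T6, T8, T1, T9 — every target.
Total install cost: 8 + 11 = 19.
No cover costs less than 19.

19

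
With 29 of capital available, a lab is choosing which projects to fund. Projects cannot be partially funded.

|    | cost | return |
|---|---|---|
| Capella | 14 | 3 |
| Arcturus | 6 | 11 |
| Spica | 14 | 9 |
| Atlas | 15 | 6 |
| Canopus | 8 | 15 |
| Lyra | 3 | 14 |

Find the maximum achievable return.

Take Arcturus, Canopus, and Lyra: cost 6 + 8 + 3 = 17 ≤ 29, return 11 + 15 + 14 = 40.
No other feasible combination does better.

40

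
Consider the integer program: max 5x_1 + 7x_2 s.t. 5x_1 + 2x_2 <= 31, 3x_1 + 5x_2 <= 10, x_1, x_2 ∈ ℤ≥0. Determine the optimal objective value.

(x_1,x_2)=(3,0): 5·3+2·0=15≤31, 3·3+5·0=9≤10, objective 15.
(x_1,x_2)=(2,0): 5·2+2·0=10≤31, 3·2+5·0=6≤10, objective 10.
No feasible integer point exceeds 15.

15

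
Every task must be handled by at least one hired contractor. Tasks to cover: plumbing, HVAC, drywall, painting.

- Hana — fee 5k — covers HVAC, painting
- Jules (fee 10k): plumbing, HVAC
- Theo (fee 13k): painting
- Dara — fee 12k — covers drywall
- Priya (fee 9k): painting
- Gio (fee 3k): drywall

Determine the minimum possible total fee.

Choose Hana, Jules, and Gio: together they cover plumbing, HVAC, drywall, painting — every task.
Total fee: 5 + 10 + 3 = 18.
No cover costs less than 18.

18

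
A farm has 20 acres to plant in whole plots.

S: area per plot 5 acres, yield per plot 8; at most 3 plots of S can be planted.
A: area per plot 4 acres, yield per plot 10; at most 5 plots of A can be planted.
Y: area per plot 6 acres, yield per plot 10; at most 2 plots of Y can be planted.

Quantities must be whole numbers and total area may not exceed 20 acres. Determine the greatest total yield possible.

50

This is a bounded integer knapsack.
2×A and 2×Y: area 20 ≤ 20, yield 2·10 + 2·10 = 40.
5×A: area 20 ≤ 20, yield 5·10 = 50.
Best is 50.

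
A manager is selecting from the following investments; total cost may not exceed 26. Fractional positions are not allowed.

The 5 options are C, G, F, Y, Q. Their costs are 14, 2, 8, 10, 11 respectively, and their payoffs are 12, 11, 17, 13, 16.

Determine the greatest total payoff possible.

44

This is an integer program with binary decision variables.
G + F + Q: cost 2 + 8 + 11 = 21 ≤ 26, payoff 11 + 17 + 16 = 44.
G + Y + Q: cost 2 + 10 + 11 = 23 ≤ 26, payoff 11 + 13 + 16 = 40.
G + F + Y: cost 2 + 8 + 10 = 20 ≤ 26, payoff 11 + 17 + 13 = 41.
Best is G, F, and Q with total payoff 44.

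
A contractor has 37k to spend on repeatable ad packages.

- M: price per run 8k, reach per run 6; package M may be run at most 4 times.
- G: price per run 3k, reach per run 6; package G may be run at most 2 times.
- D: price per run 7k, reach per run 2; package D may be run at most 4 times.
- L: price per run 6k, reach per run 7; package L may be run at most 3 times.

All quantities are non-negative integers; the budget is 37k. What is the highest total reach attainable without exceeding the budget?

39

This is a bounded integer knapsack.
G has the best ratio (6/3); taking only G gives at most 2×6 = 12 (stopped by the supply cap of 2).
Mixing does better — 1×M, 2×G, and 3×L: price 32 ≤ 37, reach 1·6 + 2·6 + 3·7 = 39.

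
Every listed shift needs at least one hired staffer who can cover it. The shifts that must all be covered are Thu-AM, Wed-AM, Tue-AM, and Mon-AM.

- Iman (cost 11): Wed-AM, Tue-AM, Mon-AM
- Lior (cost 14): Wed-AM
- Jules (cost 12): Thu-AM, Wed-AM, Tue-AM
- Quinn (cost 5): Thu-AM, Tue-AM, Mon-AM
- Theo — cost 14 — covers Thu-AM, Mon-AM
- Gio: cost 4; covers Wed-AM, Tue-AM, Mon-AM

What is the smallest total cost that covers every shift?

9

Choose Quinn and Gio: together they cover Thu-AM, Wed-AM, Tue-AM, Mon-AM — every shift.
Total cost: 5 + 4 = 9.
No cover costs less than 9.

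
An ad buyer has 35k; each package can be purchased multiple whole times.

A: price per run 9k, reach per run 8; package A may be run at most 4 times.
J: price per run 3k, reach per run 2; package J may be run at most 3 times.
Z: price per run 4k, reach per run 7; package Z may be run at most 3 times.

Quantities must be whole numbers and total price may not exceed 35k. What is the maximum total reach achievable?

Z has the best ratio (7/4); taking only Z gives at most 3×7 = 21 (stopped by the supply cap of 3).
Mixing does better — 2×A, 1×J, and 3×Z: price 33 ≤ 35, reach 2·8 + 1·2 + 3·7 = 39.

39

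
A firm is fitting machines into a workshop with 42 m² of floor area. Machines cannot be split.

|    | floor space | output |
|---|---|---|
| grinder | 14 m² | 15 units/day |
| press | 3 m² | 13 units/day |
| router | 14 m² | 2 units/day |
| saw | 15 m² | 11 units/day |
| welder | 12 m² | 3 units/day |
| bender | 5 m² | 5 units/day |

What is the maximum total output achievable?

44

grinder + press + saw: floor space 14 + 3 + 15 = 32 ≤ 42, output 15 + 13 + 11 = 39.
grinder + press + saw + bender: floor space 14 + 3 + 15 + 5 = 37 ≤ 42, output 15 + 13 + 11 + 5 = 44.
Best is grinder, press, saw, and bender with total output 44.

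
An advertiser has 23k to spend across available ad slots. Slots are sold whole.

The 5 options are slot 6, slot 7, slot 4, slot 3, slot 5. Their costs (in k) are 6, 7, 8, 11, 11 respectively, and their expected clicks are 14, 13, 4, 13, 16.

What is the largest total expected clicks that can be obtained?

31

slot 7 + slot 5: cost 7 + 11 = 18 ≤ 23, expected clicks 13 + 16 = 29.
slot 6 + slot 5: cost 6 + 11 = 17 ≤ 23, expected clicks 14 + 16 = 30.
slot 6 + slot 7 + slot 4: cost 6 + 7 + 8 = 21 ≤ 23, expected clicks 14 + 13 + 4 = 31.
Best is slot 6, slot 7, and slot 4 with total expected clicks 31.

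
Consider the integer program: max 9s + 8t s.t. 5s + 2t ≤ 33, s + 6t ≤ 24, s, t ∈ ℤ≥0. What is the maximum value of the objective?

69

Relaxing integrality, the LP optimum is 73.07 at (s,t) = (5.36, 3.11), which is not an integer point.
(s,t)=(5,3): 5·5+2·3=31≤33, 1·5+6·3=23≤24, objective 69.
(s,t)=(5,2): 5·5+2·2=29≤33, 1·5+6·2=17≤24, objective 61.
(s,t)=(4,3): 5·4+2·3=26≤33, 1·4+6·3=22≤24, objective 60.
(s,t)=(4,2): 5·4+2·2=24≤33, 1·4+6·2=16≤24, objective 52.
The best lattice point is (5,3), giving 69.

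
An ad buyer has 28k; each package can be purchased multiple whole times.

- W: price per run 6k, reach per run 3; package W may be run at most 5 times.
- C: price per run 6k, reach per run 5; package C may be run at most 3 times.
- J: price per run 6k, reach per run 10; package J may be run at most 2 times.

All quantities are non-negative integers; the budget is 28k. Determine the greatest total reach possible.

30

This is a bounded integer knapsack.
2×C and 2×J: price 24 ≤ 28, reach 2·5 + 2·10 = 30.
1×W, 1×C, and 2×J: price 24 ≤ 28, reach 1·3 + 1·5 + 2·10 = 28.
Best is 30.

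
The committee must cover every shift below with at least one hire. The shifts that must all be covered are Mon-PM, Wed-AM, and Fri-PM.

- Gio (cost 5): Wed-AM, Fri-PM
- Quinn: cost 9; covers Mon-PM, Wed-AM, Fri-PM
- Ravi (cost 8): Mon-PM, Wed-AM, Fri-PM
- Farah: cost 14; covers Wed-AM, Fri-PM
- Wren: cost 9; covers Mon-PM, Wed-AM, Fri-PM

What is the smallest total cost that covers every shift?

8

This is a weighted set-cover instance.
Ravi alone covers Mon-PM, Wed-AM, Fri-PM — every shift.
Total cost: 8.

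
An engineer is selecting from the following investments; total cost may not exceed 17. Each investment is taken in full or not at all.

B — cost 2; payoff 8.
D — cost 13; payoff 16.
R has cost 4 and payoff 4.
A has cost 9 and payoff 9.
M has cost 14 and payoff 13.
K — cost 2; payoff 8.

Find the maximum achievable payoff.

32

B + D + K: cost 2 + 13 + 2 = 17 ≤ 17, payoff 8 + 16 + 8 = 32.
B + R + A + K: cost 2 + 4 + 9 + 2 = 17 ≤ 17, payoff 8 + 4 + 9 + 8 = 29.
B + A + K: cost 2 + 9 + 2 = 13 ≤ 17, payoff 8 + 9 + 8 = 25.
Best is B, D, and K with total payoff 32.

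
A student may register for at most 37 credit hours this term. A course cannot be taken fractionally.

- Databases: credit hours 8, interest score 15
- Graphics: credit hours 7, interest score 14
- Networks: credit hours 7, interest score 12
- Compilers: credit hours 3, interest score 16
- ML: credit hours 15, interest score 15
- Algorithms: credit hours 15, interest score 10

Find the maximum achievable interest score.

60

This is a 0-1 knapsack instance.
Allowing fractional choices, the relaxed optimum would be about 69.0, but courses are indivisible.
Databases + Graphics + Networks + Compilers: credit hours 8 + 7 + 7 + 3 = 25 ≤ 37, interest score 15 + 14 + 12 + 16 = 57.
Databases + Graphics + Compilers + ML: credit hours 8 + 7 + 3 + 15 = 33 ≤ 37, interest score 15 + 14 + 16 + 15 = 60.
Databases + Networks + Compilers + ML: credit hours 8 + 7 + 3 + 15 = 33 ≤ 37, interest score 15 + 12 + 16 + 15 = 58.
Best is Databases, Graphics, Compilers, and ML with total interest score 60.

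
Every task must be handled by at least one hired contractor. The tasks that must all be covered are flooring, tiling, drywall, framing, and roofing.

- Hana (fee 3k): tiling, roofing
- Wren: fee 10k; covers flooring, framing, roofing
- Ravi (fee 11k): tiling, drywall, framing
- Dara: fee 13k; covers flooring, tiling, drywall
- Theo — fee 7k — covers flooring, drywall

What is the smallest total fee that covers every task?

Choose Hana, Wren, and Theo: together they cover flooring, tiling, drywall, framing, roofing — every task.
Total fee: 3 + 10 + 7 = 20.
No cover costs less than 20.

20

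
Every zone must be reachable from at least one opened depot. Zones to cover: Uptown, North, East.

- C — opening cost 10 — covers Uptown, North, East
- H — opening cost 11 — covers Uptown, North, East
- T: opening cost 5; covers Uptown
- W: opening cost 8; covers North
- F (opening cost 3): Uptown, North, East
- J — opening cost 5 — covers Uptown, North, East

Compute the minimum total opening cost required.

3

This is an integer covering problem.
F alone covers Uptown, North, East — every zone.
Total opening cost: 3.
No cover costs less than 3.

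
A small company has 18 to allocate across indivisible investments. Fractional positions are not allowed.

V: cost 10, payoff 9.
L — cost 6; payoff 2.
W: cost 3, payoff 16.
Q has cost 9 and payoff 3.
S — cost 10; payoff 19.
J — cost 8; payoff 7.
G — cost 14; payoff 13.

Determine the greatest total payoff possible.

W + S: cost 3 + 10 = 13 ≤ 18, payoff 16 + 19 = 35.
W + G: cost 3 + 14 = 17 ≤ 18, payoff 16 + 13 = 29.
Best is W and S with total payoff 35.

35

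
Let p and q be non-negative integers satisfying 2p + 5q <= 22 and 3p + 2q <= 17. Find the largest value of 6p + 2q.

32

(p,q)=(5,1) is feasible, giving 32.
(p,q)=(5,0) is feasible, giving 30.
The best lattice point is (5,1), giving 32.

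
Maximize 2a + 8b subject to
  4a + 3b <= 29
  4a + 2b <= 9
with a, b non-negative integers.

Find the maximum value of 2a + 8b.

Relaxing integrality, the LP optimum is 36.00 at (a,b) = (0, 4.5), which is not an integer point.
(a,b)=(0,4): 4·0+3·4=12≤29, 4·0+2·4=8≤9, objective 32.
(a,b)=(0,3): 4·0+3·3=9≤29, 4·0+2·3=6≤9, objective 24.
No feasible integer point exceeds 32.

32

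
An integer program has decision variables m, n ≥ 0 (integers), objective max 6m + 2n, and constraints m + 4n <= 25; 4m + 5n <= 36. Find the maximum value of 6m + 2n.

(m,n)=(9,0) is feasible, giving 54.
(m,n)=(8,0) is feasible, giving 48.
No feasible integer point exceeds 54.

54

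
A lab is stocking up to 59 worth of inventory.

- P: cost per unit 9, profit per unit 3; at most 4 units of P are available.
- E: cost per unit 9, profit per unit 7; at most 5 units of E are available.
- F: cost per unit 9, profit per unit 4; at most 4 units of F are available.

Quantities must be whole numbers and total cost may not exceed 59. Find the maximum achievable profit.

39

This is a bounded integer knapsack.
Take 5×E and 1×F: cost 54 ≤ 59, profit 5·7 + 1·4 = 39.
E has the best ratio (7/9) and is taken to its limit of 5; remaining capacity is filled optimally with the others.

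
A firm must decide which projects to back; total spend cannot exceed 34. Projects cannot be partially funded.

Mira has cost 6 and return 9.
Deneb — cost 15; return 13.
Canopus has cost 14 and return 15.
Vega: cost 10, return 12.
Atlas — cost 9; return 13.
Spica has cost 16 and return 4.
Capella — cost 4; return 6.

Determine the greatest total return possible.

Treat it as a binary knapsack problem.
Allowing fractional choices, the relaxed optimum would be about 45.4, but projects are indivisible.
Mira + Deneb + Atlas + Capella: cost 6 + 15 + 9 + 4 = 34 ≤ 34, return 9 + 13 + 13 + 6 = 41.
Mira + Canopus + Vega + Capella: cost 6 + 14 + 10 + 4 = 34 ≤ 34, return 9 + 15 + 12 + 6 = 42.
Mira + Canopus + Atlas + Capella: cost 6 + 14 + 9 + 4 = 33 ≤ 34, return 9 + 15 + 13 + 6 = 43.
Best is Mira, Canopus, Atlas, and Capella with total return 43.

43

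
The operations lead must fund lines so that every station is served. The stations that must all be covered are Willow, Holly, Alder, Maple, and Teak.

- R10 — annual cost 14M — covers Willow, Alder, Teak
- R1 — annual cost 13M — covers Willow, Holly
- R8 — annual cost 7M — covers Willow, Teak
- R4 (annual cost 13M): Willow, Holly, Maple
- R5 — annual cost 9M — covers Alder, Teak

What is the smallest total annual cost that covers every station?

The greedy cost-per-new-station heuristic would pick R8, R4, and R5 for 29, but a cheaper cover exists.
Choose R4 and R5: together they cover Willow, Holly, Alder, Maple, Teak — every station.
Total annual cost: 13 + 9 = 22.
No cover costs less than 22.

22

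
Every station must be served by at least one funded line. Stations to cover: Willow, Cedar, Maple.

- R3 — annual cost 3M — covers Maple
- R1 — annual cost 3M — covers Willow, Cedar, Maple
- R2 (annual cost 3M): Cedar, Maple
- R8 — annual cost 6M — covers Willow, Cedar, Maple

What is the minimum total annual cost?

3

R1 alone covers Willow, Cedar, Maple — every station.
Total annual cost: 3.
No cover costs less than 3.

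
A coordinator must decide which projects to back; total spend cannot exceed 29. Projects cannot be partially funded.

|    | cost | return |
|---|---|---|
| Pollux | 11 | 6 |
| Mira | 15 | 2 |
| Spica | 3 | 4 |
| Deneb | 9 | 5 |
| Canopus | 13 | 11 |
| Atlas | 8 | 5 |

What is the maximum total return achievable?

21

Take Pollux, Spica, and Canopus: cost 11 + 3 + 13 = 27 ≤ 29, return 6 + 4 + 11 = 21.
No other feasible combination does better.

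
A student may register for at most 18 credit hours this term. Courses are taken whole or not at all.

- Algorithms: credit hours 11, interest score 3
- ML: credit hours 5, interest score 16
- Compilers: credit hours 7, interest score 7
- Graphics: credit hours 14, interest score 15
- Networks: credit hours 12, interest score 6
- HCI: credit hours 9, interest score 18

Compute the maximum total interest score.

34

Treat it as a binary knapsack problem.
Allowing fractional choices, the relaxed optimum would be about 38.3, but courses are indivisible.
ML + HCI: credit hours 5 + 9 = 14 ≤ 18, interest score 16 + 18 = 34.
ML + Compilers: credit hours 5 + 7 = 12 ≤ 18, interest score 16 + 7 = 23.
Compilers + HCI: credit hours 7 + 9 = 16 ≤ 18, interest score 7 + 18 = 25.
Best is ML and HCI with total interest score 34.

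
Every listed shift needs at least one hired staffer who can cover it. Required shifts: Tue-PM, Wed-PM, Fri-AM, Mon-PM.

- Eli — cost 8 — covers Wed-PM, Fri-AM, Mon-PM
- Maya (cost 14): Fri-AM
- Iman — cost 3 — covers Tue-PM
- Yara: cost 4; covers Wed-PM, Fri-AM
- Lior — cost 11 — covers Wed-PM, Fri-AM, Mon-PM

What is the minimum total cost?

11

The greedy cost-per-new-shift heuristic would pick Yara, Iman, and Eli for 15, but a cheaper cover exists.
Choose Eli and Iman: together they cover Tue-PM, Wed-PM, Fri-AM, Mon-PM — every shift.
Total cost: 8 + 3 = 11.
No cover costs less than 11.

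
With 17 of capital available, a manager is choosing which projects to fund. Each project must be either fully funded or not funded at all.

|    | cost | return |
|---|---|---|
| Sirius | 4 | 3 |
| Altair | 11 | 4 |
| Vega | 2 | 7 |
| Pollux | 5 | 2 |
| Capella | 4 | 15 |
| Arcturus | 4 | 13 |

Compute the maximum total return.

This is an integer program with binary decision variables.
Take Sirius, Vega, Capella, and Arcturus: cost 4 + 2 + 4 + 4 = 14 ≤ 17, return 3 + 7 + 15 + 13 = 38.
No other feasible combination does better.

38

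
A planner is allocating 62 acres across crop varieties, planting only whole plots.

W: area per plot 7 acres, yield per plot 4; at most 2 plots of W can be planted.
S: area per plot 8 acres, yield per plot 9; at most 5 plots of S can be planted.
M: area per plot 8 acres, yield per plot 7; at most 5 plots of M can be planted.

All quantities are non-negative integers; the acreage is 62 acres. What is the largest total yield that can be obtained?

60

Take 2×W, 5×S, and 1×M: area 62 ≤ 62, yield 2·4 + 5·9 + 1·7 = 60.
S has the best ratio (9/8) and is taken to its limit of 5; remaining capacity is filled optimally with the others.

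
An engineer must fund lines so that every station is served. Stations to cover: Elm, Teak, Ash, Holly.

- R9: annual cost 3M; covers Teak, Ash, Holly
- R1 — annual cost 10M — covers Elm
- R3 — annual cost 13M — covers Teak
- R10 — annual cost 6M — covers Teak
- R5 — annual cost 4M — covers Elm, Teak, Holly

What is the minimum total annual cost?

7

This is a weighted set-cover instance.
Choose R9 and R5: together they cover Elm, Teak, Ash, Holly — every station.
Total annual cost: 3 + 4 = 7.
No cover costs less than 7.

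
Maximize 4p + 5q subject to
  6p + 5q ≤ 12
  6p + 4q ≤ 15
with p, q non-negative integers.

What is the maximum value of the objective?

(p,q)=(0,2): 6·0+5·2=10≤12, 6·0+4·2=8≤15, objective 10.
(p,q)=(1,1): 6·1+5·1=11≤12, 6·1+4·1=10≤15, objective 9.
(p,q)=(0,1): 6·0+5·1=5≤12, 6·0+4·1=4≤15, objective 5.
The best lattice point is (0,2), giving 10.

10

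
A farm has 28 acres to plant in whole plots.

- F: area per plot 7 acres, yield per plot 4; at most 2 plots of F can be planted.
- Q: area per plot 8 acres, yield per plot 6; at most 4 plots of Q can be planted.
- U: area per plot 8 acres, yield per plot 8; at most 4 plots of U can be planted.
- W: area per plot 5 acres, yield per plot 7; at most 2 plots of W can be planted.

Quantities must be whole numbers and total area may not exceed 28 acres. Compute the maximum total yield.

30

2×U and 2×W: area 26 ≤ 28, yield 2·8 + 2·7 = 30.
1×Q, 1×U, and 2×W: area 26 ≤ 28, yield 1·6 + 1·8 + 2·7 = 28.
Best is 30.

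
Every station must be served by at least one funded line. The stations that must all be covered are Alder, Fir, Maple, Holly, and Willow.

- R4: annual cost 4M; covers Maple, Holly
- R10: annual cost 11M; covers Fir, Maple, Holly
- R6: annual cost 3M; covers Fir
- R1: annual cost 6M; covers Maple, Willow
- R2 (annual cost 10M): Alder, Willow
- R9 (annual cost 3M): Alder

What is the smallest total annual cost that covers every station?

16

Choose R4, R6, R1, and R9: together they cover Alder, Fir, Maple, Holly, Willow — every station.
Total annual cost: 4 + 3 + 6 + 3 = 16.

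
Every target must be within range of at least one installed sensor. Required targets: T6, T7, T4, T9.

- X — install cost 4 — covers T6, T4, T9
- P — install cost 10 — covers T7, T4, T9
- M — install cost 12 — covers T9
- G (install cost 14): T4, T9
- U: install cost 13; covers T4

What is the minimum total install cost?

This is an integer covering problem.
Choose X and P: together they cover T6, T7, T4, T9 — every target.
Total install cost: 4 + 10 = 14.
No cover costs less than 14.

14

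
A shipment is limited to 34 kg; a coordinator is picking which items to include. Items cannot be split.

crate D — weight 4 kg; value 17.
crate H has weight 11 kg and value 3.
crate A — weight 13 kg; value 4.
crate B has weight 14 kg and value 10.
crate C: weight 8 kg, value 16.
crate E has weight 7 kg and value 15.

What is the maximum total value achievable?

Allowing fractional choices, the relaxed optimum would be about 58.3, but items are indivisible.
crate D + crate B + crate C + crate E: weight 4 + 14 + 8 + 7 = 33 ≤ 34, value 17 + 10 + 16 + 15 = 58.
crate D + crate H + crate C + crate E: weight 4 + 11 + 8 + 7 = 30 ≤ 34, value 17 + 3 + 16 + 15 = 51.
crate D + crate A + crate C + crate E: weight 4 + 13 + 8 + 7 = 32 ≤ 34, value 17 + 4 + 16 + 15 = 52.
Best is crate D, crate B, crate C, and crate E with total value 58.

58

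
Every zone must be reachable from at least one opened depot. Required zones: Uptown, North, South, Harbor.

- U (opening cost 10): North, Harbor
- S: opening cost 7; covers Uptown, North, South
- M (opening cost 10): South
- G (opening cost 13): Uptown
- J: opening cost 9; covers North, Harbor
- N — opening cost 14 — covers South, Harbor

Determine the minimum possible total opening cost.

Choose S and J: together they cover Uptown, North, South, Harbor — every zone.
Total opening cost: 7 + 9 = 16.
No cover costs less than 16.

16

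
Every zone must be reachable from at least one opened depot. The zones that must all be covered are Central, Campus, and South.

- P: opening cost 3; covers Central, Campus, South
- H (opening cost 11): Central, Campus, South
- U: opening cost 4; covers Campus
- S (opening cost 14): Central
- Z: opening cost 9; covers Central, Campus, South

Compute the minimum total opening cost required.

P alone covers Central, Campus, South — every zone.
Total opening cost: 3.
No cover costs less than 3.

3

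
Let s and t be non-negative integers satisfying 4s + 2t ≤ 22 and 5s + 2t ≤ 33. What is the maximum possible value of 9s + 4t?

49

Relaxing integrality, the LP optimum is 49.50 at (s,t) = (5.5, 0), which is not an integer point.
(s,t)=(5,1): 4·5+2·1=22≤22, 5·5+2·1=27≤33, objective 49.
(s,t)=(5,0): 4·5+2·0=20≤22, 5·5+2·0=25≤33, objective 45.
(s,t)=(4,2): 4·4+2·2=20≤22, 5·4+2·2=24≤33, objective 44.
No feasible integer point exceeds 49.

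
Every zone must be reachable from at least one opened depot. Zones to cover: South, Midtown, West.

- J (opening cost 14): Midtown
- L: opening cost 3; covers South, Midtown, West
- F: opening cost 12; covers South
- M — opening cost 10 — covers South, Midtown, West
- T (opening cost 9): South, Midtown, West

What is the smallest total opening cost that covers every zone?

This is an integer covering problem.
L alone covers South, Midtown, West — every zone.
Total opening cost: 3.
No cover costs less than 3.

3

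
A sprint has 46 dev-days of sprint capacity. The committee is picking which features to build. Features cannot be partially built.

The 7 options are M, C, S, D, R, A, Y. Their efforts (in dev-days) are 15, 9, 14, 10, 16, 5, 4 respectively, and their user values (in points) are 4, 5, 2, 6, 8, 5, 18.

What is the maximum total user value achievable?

Take C, D, R, A, and Y: effort 9 + 10 + 16 + 5 + 4 = 44 ≤ 46, user value 5 + 6 + 8 + 5 + 18 = 42.
No other feasible combination does better.

42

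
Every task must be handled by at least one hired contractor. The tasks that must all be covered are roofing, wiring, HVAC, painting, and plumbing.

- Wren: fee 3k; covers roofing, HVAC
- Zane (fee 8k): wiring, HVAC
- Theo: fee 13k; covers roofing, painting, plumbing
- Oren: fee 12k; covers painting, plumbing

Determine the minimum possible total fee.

The greedy cost-per-new-task heuristic would pick Wren, Oren, and Zane for 23, but a cheaper cover exists.
Choose Zane and Theo: together they cover roofing, wiring, HVAC, painting, plumbing — every task.
Total fee: 8 + 13 = 21.
No cover costs less than 21.

21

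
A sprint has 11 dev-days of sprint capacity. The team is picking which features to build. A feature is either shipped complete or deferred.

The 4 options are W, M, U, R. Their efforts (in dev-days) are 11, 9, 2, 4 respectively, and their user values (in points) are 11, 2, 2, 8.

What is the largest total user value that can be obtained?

Take W: effort 11 ≤ 11, user value 11.
No other feasible combination does better.

11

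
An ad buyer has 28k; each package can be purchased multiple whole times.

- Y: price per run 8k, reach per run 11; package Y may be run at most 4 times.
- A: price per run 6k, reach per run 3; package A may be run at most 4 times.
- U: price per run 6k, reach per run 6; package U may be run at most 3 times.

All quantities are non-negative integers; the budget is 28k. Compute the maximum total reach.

3×Y: price 24 ≤ 28, reach 3·11 = 33.
2×Y and 2×U: price 28 ≤ 28, reach 2·11 + 2·6 = 34.
Best is 34.

34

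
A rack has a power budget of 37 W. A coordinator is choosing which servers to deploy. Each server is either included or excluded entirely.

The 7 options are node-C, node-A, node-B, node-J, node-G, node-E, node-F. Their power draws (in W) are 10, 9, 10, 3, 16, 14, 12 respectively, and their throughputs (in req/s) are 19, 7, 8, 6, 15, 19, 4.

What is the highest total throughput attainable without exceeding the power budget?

52

This is a 0-1 knapsack instance.
Take node-C, node-B, node-J, and node-E: power draw 10 + 10 + 3 + 14 = 37 ≤ 37, throughput 19 + 8 + 6 + 19 = 52.
No other feasible combination does better.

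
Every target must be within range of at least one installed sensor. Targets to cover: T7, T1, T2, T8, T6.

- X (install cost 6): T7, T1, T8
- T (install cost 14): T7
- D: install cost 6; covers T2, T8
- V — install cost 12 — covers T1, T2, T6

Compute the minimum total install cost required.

This is a weighted set-cover instance.
The greedy cost-per-new-target heuristic would pick X, D, and V for 24, but a cheaper cover exists.
Choose X and V: together they cover T7, T1, T2, T8, T6 — every target.
Total install cost: 6 + 12 = 18.
No cover costs less than 18.

18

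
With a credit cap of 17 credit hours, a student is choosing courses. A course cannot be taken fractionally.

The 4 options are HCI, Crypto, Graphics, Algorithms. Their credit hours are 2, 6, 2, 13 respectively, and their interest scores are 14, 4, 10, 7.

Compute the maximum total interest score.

Take HCI, Graphics, and Algorithms: credit hours 2 + 2 + 13 = 17 ≤ 17, interest score 14 + 10 + 7 = 31.
No other feasible combination does better.

31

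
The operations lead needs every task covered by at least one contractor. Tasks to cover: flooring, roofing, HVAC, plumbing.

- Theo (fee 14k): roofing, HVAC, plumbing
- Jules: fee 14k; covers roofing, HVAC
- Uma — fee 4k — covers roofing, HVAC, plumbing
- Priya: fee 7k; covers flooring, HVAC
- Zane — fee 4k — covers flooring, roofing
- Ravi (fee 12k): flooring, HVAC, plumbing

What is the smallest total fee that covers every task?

8

Choose Uma and Zane: together they cover flooring, roofing, HVAC, plumbing — every task.
Total fee: 4 + 4 = 8.
No cover costs less than 8.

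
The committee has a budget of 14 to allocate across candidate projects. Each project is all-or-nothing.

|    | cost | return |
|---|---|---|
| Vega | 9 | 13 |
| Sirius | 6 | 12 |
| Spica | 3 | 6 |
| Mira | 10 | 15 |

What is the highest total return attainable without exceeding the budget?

21

Take Spica and Mira: cost 3 + 10 = 13 ≤ 14, return 6 + 15 = 21.
No other feasible combination does better.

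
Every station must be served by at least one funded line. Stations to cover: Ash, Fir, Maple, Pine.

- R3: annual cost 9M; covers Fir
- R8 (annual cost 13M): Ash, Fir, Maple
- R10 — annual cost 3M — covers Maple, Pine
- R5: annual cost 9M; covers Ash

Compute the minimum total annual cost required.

Choose R8 and R10: together they cover Ash, Fir, Maple, Pine — every station.
Total annual cost: 13 + 3 = 16.

16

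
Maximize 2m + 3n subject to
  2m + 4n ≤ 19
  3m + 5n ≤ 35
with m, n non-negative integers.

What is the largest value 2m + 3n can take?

18

(m,n)=(9,0): 2·9+4·0=18≤19, 3·9+5·0=27≤35, objective 18.
(m,n)=(8,0): 2·8+4·0=16≤19, 3·8+5·0=24≤35, objective 16.
No feasible integer point exceeds 18.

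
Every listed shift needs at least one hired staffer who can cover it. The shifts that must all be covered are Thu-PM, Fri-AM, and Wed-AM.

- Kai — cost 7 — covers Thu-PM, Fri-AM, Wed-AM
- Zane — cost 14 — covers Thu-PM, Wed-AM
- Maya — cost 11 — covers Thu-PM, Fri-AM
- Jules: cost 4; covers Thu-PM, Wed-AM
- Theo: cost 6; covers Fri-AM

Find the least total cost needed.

7

This is a weighted set-cover instance.
Kai alone covers Thu-PM, Fri-AM, Wed-AM — every shift.
Total cost: 7.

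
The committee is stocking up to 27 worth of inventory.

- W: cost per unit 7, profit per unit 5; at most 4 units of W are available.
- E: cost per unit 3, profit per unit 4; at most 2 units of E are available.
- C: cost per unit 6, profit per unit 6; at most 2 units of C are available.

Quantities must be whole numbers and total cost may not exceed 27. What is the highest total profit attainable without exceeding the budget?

25

This is a bounded integer knapsack.
E has the best ratio (4/3); taking only E gives at most 2×4 = 8 (stopped by the supply cap of 2).
Mixing does better — 1×W, 2×E, and 2×C: cost 25 ≤ 27, profit 1·5 + 2·4 + 2·6 = 25.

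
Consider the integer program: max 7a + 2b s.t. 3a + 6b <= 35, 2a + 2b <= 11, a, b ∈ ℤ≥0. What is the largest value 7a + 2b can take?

(a,b)=(5,0) is feasible, giving 35.
(a,b)=(4,1) is feasible, giving 30.
(a,b)=(4,0) is feasible, giving 28.
The best lattice point is (5,0), giving 35.

35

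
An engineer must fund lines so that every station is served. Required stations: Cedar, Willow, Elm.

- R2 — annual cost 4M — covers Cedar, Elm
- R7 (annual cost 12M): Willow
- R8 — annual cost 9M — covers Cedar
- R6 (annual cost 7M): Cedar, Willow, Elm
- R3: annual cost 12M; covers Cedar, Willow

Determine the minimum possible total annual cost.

7

The greedy cost-per-new-station heuristic would pick R2 and R6 for 11, but a cheaper cover exists.
R6 alone covers Cedar, Willow, Elm — every station.
Total annual cost: 7.
No cover costs less than 7.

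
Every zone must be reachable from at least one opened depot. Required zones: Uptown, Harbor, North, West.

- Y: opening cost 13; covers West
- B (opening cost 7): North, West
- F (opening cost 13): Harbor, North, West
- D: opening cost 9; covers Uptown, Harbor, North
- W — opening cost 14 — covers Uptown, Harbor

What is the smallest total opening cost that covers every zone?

Choose B and D: together they cover Uptown, Harbor, North, West — every zone.
Total opening cost: 7 + 9 = 16.

16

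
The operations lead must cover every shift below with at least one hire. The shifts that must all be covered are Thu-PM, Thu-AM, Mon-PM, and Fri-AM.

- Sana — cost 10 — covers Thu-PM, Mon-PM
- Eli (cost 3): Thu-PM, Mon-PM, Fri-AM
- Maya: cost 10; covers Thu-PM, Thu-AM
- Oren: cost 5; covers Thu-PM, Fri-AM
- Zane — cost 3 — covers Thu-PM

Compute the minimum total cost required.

13

Choose Eli and Maya: together they cover Thu-PM, Thu-AM, Mon-PM, Fri-AM — every shift.
Total cost: 3 + 10 = 13.
No cover costs less than 13.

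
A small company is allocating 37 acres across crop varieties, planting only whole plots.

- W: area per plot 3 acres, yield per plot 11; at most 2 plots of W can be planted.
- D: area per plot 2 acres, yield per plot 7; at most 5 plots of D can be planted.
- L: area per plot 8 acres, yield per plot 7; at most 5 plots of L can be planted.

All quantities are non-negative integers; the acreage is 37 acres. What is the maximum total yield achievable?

This is a bounded integer knapsack.
1×W, 5×D, and 3×L: area 37 ≤ 37, yield 1·11 + 5·7 + 3·7 = 67.
2×W, 5×D, and 2×L: area 32 ≤ 37, yield 2·11 + 5·7 + 2·7 = 71.
Best is 71.

71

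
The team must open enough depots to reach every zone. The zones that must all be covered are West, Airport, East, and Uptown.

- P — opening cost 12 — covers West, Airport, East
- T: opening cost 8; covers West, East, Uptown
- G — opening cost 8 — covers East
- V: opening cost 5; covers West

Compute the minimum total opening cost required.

20

Choose P and T: together they cover West, Airport, East, Uptown — every zone.
Total opening cost: 12 + 8 = 20.
No cover costs less than 20.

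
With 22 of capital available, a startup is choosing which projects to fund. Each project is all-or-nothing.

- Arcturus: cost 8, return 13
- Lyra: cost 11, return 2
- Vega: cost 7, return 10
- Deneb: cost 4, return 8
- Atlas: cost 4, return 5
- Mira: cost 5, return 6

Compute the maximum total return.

Take Arcturus, Deneb, Atlas, and Mira: cost 8 + 4 + 4 + 5 = 21 ≤ 22, return 13 + 8 + 5 + 6 = 32.
No other feasible combination does better.

32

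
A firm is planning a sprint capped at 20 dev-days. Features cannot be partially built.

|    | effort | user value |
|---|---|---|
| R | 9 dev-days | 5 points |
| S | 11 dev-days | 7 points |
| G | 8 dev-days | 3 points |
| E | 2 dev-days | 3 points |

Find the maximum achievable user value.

This is a 0-1 knapsack instance.
Allowing fractional choices, the relaxed optimum would be about 13.9, but features are indivisible.
R + G + E: effort 9 + 8 + 2 = 19 ≤ 20, user value 5 + 3 + 3 = 11.
S + E: effort 11 + 2 = 13 ≤ 20, user value 7 + 3 = 10.
R + S: effort 9 + 11 = 20 ≤ 20, user value 5 + 7 = 12.
Best is R and S with total user value 12.

12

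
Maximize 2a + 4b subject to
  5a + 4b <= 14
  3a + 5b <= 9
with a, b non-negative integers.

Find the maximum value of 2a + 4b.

The continuous relaxation peaks at (0, 1.8) with value 7.20; rounding to a feasible lattice point costs some objective.
(a,b)=(1,1): 5·1+4·1=9≤14, 3·1+5·1=8≤9, objective 6.
(a,b)=(0,1): 5·0+4·1=4≤14, 3·0+5·1=5≤9, objective 4.
(a,b)=(2,0): 5·2+4·0=10≤14, 3·2+5·0=6≤9, objective 4.
The best lattice point is (1,1), giving 6.

6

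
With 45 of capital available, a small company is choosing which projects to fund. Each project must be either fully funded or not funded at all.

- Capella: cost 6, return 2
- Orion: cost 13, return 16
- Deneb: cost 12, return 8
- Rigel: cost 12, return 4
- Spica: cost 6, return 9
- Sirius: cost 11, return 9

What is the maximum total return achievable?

42

This is an integer program with binary decision variables.
Take Orion, Deneb, Spica, and Sirius: cost 13 + 12 + 6 + 11 = 42 ≤ 45, return 16 + 8 + 9 + 9 = 42.
No other feasible combination does better.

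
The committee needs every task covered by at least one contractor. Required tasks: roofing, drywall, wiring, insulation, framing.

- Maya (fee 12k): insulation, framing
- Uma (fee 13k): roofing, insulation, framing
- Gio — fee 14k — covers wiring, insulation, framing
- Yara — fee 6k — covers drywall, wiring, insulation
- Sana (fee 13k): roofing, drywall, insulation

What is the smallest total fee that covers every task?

This is an integer covering problem.
Choose Uma and Yara: together they cover roofing, drywall, wiring, insulation, framing — every task.
Total fee: 13 + 6 = 19.
No cover costs less than 19.

19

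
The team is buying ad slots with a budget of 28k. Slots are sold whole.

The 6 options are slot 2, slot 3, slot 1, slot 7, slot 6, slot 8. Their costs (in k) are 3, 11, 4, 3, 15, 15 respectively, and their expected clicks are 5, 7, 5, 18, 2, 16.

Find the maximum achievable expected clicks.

slot 1 + slot 7 + slot 8: cost 4 + 3 + 15 = 22 ≤ 28, expected clicks 5 + 18 + 16 = 39.
slot 2 + slot 1 + slot 7 + slot 8: cost 3 + 4 + 3 + 15 = 25 ≤ 28, expected clicks 5 + 5 + 18 + 16 = 44.
slot 2 + slot 7 + slot 8: cost 3 + 3 + 15 = 21 ≤ 28, expected clicks 5 + 18 + 16 = 39.
Best is slot 2, slot 1, slot 7, and slot 8 with total expected clicks 44.

44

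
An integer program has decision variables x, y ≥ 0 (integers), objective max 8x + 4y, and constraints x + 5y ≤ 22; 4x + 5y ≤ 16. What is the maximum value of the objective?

32

(x,y)=(4,0) is feasible, giving 32.
(x,y)=(3,0) is feasible, giving 24.
No feasible integer point exceeds 32.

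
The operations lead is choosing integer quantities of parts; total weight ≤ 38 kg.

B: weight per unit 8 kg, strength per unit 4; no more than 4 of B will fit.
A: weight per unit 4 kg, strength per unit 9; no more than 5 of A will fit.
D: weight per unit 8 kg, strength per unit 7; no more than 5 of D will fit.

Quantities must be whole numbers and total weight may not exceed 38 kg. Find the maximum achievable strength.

59

This is a bounded integer knapsack.
A has the best ratio (9/4); taking only A gives at most 5×9 = 45 (stopped by the supply cap of 5).
Mixing does better — 5×A and 2×D: weight 36 ≤ 38, strength 5·9 + 2·7 = 59.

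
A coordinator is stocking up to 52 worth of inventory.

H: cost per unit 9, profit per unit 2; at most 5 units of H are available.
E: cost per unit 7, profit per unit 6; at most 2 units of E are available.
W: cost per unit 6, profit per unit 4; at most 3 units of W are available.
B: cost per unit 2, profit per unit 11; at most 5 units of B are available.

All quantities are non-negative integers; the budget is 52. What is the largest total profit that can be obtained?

Take 1×H, 2×E, 3×W, and 5×B: cost 51 ≤ 52, profit 1·2 + 2·6 + 3·4 + 5·11 = 81.
B has the best ratio (11/2) and is taken to its limit of 5; remaining capacity is filled optimally with the others.

81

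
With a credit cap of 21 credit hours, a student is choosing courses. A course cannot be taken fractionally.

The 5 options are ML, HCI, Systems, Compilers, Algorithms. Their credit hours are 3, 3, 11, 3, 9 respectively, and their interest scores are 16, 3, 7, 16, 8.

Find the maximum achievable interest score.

Take ML, HCI, Compilers, and Algorithms: credit hours 3 + 3 + 3 + 9 = 18 ≤ 21, interest score 16 + 3 + 16 + 8 = 43.
No other feasible combination does better.

43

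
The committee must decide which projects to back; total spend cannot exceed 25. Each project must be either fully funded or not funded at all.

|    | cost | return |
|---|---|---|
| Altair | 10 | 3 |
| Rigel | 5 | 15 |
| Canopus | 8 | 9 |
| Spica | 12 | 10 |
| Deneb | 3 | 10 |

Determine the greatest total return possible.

Rigel + Canopus + Deneb: cost 5 + 8 + 3 = 16 ≤ 25, return 15 + 9 + 10 = 34.
Rigel + Canopus + Spica: cost 5 + 8 + 12 = 25 ≤ 25, return 15 + 9 + 10 = 34.
Rigel + Spica + Deneb: cost 5 + 12 + 3 = 20 ≤ 25, return 15 + 10 + 10 = 35.
Best is Rigel, Spica, and Deneb with total return 35.

35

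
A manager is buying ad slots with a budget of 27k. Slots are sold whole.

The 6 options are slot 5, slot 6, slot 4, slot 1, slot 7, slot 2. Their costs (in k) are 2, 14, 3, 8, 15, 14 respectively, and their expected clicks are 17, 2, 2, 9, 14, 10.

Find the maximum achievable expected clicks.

40

slot 5 + slot 4 + slot 1 + slot 2: cost 2 + 3 + 8 + 14 = 27 ≤ 27, expected clicks 17 + 2 + 9 + 10 = 38.
slot 5 + slot 1 + slot 7: cost 2 + 8 + 15 = 25 ≤ 27, expected clicks 17 + 9 + 14 = 40.
Best is slot 5, slot 1, and slot 7 with total expected clicks 40.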